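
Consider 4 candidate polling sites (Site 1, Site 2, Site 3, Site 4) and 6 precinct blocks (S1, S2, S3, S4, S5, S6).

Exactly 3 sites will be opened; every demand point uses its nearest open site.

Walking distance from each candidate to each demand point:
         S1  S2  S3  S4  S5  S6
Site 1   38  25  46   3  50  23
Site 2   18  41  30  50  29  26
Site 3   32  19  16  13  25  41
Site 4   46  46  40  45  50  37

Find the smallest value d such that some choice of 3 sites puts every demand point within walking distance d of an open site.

Open {Site 1, Site 2, Site 3}.
  Farthest demand point is S5 at walking distance 25 (to Site 3); all others are ≤ 25.
With {Site 2, Site 3, Site 4} the worst case is 26.
With {Site 1, Site 2, Site 4} the worst case is 30.
No size-3 selection achieves below 25.

25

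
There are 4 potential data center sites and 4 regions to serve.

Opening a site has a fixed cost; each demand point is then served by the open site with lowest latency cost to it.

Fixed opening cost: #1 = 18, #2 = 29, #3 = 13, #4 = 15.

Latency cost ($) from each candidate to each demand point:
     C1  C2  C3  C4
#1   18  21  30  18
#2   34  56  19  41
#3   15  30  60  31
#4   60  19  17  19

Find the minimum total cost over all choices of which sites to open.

Open {#3, #4}: assign each demand point to its cheapest open site.
  C1→#3 15, C2→#4 19, C3→#4 17, C4→#4 19
  latency cost 70, fixed 28 → total 98.
Compare {#1}: latency cost 87 + fixed 18 = 105.
Compare {#1, #4}: latency cost 72 + fixed 33 = 105.
Compare {#1, #3}: latency cost 84 + fixed 31 = 115.
All other subsets cost ≥ 105. Minimum total cost: 98.

98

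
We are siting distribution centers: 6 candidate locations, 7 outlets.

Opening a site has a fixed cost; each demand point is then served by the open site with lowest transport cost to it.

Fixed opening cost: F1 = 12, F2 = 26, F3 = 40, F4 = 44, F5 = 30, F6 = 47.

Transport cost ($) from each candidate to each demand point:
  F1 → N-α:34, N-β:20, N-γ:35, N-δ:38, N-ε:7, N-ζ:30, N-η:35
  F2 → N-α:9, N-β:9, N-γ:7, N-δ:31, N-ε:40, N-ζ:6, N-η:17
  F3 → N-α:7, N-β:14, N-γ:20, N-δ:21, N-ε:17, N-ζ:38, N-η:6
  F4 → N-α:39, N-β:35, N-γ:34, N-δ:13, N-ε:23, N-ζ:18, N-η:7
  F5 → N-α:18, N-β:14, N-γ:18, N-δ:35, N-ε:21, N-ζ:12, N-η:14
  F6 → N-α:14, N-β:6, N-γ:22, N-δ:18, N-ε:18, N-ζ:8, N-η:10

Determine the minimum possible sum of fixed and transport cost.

Open {F1, F2}: assign each demand point to its cheapest open site.
  N-α→F2 9, N-β→F2 9, N-γ→F2 7, N-δ→F2 31, N-ε→F1 7, N-ζ→F2 6, N-η→F2 17
  transport cost 86, fixed 38 → total 124.
Compare {F2, F3}: transport cost 73 + fixed 66 = 139.
Compare {F1, F2, F4}: transport cost 58 + fixed 82 = 140.
Compare {F1, F2, F3}: transport cost 63 + fixed 78 = 141.
All other subsets cost ≥ 139. Minimum total cost: 124.

124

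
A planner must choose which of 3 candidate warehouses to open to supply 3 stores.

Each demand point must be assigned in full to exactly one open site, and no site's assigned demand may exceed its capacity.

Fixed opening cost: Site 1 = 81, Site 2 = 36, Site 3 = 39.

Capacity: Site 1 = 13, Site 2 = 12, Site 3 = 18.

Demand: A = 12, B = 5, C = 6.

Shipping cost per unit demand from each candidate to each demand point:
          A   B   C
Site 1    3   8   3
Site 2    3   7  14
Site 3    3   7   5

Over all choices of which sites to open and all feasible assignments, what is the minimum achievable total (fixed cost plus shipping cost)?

176

Open {Site 2, Site 3}; cheapest assignment that respects the capacities:
  Site 2 (cap 12, load 12): A — cost 12×3 = 36
  Site 3 (cap 18, load 11): B, C — cost 5×7 + 6×5 = 65
  Shipping 101, fixed 75 → total 176.
  Any other capacity-feasible assignment to {Site 2, Site 3} ships for at least 101.
Compare {Site 1, Site 3}: its best feasible assignment gives total 209.
Compare {Site 1, Site 2}: its best feasible assignment gives total 211.
Every other set of open sites that can feasibly serve all demand totals ≥ 209 even under its best assignment. Minimum: 176.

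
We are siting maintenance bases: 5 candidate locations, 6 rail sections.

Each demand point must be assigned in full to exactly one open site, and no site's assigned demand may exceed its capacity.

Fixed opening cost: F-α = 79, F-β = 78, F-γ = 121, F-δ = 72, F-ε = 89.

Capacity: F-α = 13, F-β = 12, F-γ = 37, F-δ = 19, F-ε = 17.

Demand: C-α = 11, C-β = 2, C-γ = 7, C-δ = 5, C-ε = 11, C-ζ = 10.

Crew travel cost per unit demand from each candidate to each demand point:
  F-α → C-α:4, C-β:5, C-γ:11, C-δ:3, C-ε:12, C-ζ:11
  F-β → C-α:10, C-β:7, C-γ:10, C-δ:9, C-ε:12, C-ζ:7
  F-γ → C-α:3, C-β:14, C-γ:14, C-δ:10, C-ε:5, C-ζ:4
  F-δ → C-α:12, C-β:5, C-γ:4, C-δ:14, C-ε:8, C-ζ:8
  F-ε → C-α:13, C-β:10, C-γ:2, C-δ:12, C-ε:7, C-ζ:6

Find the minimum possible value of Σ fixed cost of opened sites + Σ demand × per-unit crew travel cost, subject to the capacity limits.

409

Open {F-γ, F-δ}; cheapest assignment that respects the capacities:
  F-γ (cap 37, load 37): C-α, C-δ, C-ε, C-ζ — cost 11×3 + 5×10 + 11×5 + 10×4 = 178
  F-δ (cap 19, load 9): C-β, C-γ — cost 2×5 + 7×4 = 38
  Shipping 216, fixed 193 → total 409.
  Any other capacity-feasible assignment to {F-γ, F-δ} ships for at least 216.
Compare {F-γ, F-ε}: its best feasible assignment gives total 422.
Compare {F-α, F-γ}: its best feasible assignment gives total 448.
Every other set of open sites that can feasibly serve all demand totals ≥ 422 even under its best assignment. Minimum: 409.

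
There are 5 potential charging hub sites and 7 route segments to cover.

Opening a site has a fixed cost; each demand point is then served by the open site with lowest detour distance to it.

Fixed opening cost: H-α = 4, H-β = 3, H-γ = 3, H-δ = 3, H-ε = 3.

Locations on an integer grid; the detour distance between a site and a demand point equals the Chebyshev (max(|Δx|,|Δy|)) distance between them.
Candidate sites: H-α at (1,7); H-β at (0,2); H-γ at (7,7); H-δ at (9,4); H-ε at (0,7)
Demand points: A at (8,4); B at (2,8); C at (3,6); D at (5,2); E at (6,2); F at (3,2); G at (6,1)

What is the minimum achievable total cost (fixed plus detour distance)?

Open {H-α, H-δ}: assign each demand point to its cheapest open site.
  A→H-δ 1, B→H-α 1, C→H-α 2, D→H-δ 4, E→H-δ 3, F→H-α 5, G→H-δ 3
  detour distance 19, fixed 7 → total 26.
Compare {H-δ, H-ε}: detour distance 21 + fixed 6 = 27.
Compare {H-α, H-β, H-δ}: detour distance 17 + fixed 10 = 27.
Compare {H-β, H-δ, H-ε}: detour distance 19 + fixed 9 = 28.
All other subsets cost ≥ 27. Minimum total cost: 26.

26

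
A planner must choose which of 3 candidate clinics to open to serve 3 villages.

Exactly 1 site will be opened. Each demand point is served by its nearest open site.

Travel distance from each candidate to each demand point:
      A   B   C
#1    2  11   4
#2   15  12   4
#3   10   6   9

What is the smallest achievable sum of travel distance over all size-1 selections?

Open {#1}.
  A→#1 2, B→#1 11, C→#1 4  ⇒ total 17.
Compare {#3}: total 25.
Compare {#2}: total 31.

17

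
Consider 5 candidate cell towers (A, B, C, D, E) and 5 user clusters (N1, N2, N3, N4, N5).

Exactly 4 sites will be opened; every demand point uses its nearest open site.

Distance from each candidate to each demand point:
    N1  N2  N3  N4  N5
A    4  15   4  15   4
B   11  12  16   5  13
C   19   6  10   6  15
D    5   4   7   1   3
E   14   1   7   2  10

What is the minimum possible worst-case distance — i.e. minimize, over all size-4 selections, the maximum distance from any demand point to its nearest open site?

Open {A, B, C, D}.
  Farthest demand point is N1 at distance 4 (to A); all others are ≤ 4.
With {A, B, C, E} the worst case is 4.
With {A, B, D, E} the worst case is 4.
No size-4 selection achieves below 4.

4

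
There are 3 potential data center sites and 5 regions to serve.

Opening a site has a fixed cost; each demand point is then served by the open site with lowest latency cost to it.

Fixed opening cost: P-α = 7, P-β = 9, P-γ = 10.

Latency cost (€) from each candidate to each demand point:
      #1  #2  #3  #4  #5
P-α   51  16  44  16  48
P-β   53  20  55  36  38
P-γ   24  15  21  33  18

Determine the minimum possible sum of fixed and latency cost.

111

Open {P-α, P-γ}: assign each demand point to its cheapest open site.
  #1→P-γ 24, #2→P-γ 15, #3→P-γ 21, #4→P-α 16, #5→P-γ 18
  latency cost 94, fixed 17 → total 111.
Compare {P-α, P-β, P-γ}: latency cost 94 + fixed 26 = 120.
Compare {P-γ}: latency cost 111 + fixed 10 = 121.
Compare {P-β, P-γ}: latency cost 111 + fixed 19 = 130.
All other subsets cost ≥ 120. Minimum total cost: 111.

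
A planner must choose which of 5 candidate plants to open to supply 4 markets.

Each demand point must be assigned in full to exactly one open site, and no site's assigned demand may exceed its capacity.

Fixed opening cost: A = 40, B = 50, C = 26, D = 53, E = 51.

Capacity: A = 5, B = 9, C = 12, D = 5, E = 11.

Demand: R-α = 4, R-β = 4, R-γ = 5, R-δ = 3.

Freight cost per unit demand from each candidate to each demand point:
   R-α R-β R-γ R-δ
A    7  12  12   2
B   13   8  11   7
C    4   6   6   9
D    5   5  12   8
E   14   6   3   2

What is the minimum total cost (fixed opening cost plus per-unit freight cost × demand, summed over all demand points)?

138

Open {C, E}; cheapest assignment that respects the capacities:
  C (cap 12, load 8): R-α, R-β — cost 4×4 + 4×6 = 40
  E (cap 11, load 8): R-γ, R-δ — cost 5×3 + 3×2 = 21
  Shipping 61, fixed 77 → total 138.
  Any other capacity-feasible assignment to {C, E} ships for at least 61.
Compare {C, D}: its best feasible assignment gives total 172.
Compare {A, C}: its best feasible assignment gives total 175.
Every other set of open sites that can feasibly serve all demand totals ≥ 172 even under its best assignment. Minimum: 138.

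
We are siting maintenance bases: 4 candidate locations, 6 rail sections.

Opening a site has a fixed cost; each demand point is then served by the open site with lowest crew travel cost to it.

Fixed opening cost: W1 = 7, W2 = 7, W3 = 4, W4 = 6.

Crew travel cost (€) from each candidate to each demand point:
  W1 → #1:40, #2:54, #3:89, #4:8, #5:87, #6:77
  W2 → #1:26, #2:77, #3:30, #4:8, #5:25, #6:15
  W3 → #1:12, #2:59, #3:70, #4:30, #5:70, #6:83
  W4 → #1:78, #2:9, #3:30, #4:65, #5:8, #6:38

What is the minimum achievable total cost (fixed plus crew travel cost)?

99

Open {W2, W3, W4}: assign each demand point to its cheapest open site.
  #1→W3 12, #2→W4 9, #3→W2 30, #4→W2 8, #5→W4 8, #6→W2 15
  crew travel cost 82, fixed 17 → total 99.
Compare {W1, W2, W3, W4}: crew travel cost 82 + fixed 24 = 106.
Compare {W2, W4}: crew travel cost 96 + fixed 13 = 109.
Compare {W1, W2, W4}: crew travel cost 96 + fixed 20 = 116.
All other subsets cost ≥ 106. Minimum total cost: 99.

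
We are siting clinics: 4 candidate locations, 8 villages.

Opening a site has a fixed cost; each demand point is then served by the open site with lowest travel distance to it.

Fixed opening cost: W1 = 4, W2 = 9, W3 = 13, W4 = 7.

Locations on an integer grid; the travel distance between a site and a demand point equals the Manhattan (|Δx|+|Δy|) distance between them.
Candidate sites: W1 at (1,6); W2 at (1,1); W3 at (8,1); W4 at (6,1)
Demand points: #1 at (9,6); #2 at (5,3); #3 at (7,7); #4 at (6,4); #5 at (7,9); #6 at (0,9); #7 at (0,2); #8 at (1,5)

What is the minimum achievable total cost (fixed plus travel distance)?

Open {W1, W4}: assign each demand point to its cheapest open site.
  #1→W1 8, #2→W4 3, #3→W1 7, #4→W4 3, #5→W1 9, #6→W1 4, #7→W1 5, #8→W1 1
  travel distance 40, fixed 11 → total 51.
Compare {W1}: travel distance 48 + fixed 4 = 52.
Compare {W1, W2}: travel distance 44 + fixed 13 = 57.
Compare {W1, W2, W4}: travel distance 37 + fixed 20 = 57.
All other subsets cost ≥ 52. Minimum total cost: 51.

51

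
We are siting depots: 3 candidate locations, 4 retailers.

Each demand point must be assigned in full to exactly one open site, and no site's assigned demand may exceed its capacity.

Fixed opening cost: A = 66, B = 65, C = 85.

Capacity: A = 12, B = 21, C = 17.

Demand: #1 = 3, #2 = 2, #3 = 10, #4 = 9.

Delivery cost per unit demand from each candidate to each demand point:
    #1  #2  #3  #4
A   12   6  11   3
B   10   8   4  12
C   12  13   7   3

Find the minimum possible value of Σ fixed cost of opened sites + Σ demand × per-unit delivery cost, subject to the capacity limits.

Open {A, B}; cheapest assignment that respects the capacities:
  A (cap 12, load 11): #2, #4 — cost 2×6 + 9×3 = 39
  B (cap 21, load 13): #1, #3 — cost 3×10 + 10×4 = 70
  Shipping 109, fixed 131 → total 240.
  Any other capacity-feasible assignment to {A, B} ships for at least 109.
Compare {B, C}: its best feasible assignment gives total 263.
Compare {A, C}: its best feasible assignment gives total 296.
Every other set of open sites that can feasibly serve all demand totals ≥ 263 even under its best assignment. Minimum: 240.

240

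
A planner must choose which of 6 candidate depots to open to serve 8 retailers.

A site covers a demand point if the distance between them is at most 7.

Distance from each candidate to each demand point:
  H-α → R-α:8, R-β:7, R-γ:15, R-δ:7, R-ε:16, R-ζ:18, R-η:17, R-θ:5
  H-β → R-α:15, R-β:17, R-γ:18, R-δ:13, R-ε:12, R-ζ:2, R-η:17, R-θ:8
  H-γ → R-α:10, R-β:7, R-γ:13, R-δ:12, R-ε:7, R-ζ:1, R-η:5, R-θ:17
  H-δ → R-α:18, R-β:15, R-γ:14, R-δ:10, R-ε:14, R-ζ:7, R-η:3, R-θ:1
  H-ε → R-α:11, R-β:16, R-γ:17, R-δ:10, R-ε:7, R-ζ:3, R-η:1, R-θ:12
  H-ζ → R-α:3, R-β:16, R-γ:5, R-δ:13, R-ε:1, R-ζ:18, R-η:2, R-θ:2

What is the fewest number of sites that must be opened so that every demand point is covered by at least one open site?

Coverage sets (demand points within 7 of each site):
  H-α: {R-β, R-δ, R-θ}
  H-β: {R-ζ}
  H-γ: {R-β, R-ε, R-ζ, R-η}
  H-δ: {R-ζ, R-η, R-θ}
  H-ε: {R-ε, R-ζ, R-η}
  H-ζ: {R-α, R-γ, R-ε, R-η, R-θ}
No 2 sites suffice: every size-2 union leaves at least one demand point uncovered.
But {H-α, H-β, H-ζ} covers everything, so the minimum is 3.

3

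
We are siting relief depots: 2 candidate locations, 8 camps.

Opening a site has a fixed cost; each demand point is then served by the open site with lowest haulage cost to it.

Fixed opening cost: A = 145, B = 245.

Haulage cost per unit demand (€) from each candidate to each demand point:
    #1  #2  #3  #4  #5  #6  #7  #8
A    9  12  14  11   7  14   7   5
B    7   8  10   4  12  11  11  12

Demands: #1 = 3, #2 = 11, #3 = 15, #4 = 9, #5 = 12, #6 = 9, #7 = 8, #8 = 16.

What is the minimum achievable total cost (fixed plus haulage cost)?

959

Open {A}: assign each demand point to its cheapest open site.
  #1→A 3×9=27, #2→A 11×12=132, #3→A 15×14=210, #4→A 9×11=99, #5→A 12×7=84, #6→A 9×14=126, #7→A 8×7=56, #8→A 16×5=80
  haulage cost 814, fixed 145 → total 959.
Compare {A, B}: haulage cost 614 + fixed 390 = 1004.
Compare {B}: haulage cost 818 + fixed 245 = 1063.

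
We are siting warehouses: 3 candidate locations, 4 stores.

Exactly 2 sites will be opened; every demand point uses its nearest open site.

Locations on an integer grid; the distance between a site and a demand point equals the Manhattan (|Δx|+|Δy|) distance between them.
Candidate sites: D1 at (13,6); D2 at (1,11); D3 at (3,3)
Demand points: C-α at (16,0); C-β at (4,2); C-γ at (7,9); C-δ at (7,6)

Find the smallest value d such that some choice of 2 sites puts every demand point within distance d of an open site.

9

Open {D1, D3}.
  Farthest demand point is C-α at distance 9 (to D1); all others are ≤ 9.
With {D1, D2} the worst case is 12.
With {D2, D3} the worst case is 16.
No size-2 selection achieves below 9.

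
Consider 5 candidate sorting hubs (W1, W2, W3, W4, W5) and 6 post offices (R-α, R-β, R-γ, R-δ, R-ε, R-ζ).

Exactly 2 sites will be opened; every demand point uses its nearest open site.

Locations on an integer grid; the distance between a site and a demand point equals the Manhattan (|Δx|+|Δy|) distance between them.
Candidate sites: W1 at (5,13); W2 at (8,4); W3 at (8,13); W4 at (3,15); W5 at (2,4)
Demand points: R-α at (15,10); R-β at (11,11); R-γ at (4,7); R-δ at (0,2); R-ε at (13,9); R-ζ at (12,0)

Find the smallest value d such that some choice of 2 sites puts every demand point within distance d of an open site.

Open {W2, W3}.
  Farthest demand point is R-α at distance 10 (to W3); all others are ≤ 10.
With {W1, W2} the worst case is 13.
With {W2, W4} the worst case is 13.
No size-2 selection achieves below 10.

10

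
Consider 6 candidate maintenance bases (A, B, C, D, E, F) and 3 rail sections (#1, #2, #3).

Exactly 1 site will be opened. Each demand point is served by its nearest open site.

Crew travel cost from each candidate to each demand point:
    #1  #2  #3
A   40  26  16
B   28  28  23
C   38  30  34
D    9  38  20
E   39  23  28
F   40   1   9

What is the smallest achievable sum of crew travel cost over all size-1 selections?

50

Open {F}.
  #1→F 40, #2→F 1, #3→F 9  ⇒ total 50.
Compare {D}: total 67.
Compare {B}: total 79.
No size-1 selection does better; minimum is 50.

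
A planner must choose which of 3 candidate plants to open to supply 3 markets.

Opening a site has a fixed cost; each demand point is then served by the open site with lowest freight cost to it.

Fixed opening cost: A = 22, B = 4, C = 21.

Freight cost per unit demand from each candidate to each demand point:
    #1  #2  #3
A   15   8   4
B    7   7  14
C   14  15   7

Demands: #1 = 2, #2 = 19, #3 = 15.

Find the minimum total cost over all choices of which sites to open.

233

Open {A, B}: assign each demand point to its cheapest open site.
  #1→B 2×7=14, #2→B 19×7=133, #3→A 15×4=60
  freight cost 207, fixed 26 → total 233.
Compare {A, B, C}: freight cost 207 + fixed 47 = 254.
Compare {A}: freight cost 242 + fixed 22 = 264.
Compare {B, C}: freight cost 252 + fixed 25 = 277.
All other subsets cost ≥ 254. Minimum total cost: 233.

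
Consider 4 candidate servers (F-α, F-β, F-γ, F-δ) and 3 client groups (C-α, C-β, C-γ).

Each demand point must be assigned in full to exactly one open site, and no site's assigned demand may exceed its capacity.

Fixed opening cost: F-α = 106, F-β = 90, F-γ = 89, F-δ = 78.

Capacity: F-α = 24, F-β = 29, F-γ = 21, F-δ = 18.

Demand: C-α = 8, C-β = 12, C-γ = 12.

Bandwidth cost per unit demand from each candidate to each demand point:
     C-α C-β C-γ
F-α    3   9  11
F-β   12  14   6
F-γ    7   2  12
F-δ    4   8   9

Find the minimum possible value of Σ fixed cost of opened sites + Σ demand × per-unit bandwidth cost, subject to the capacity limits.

331

Open {F-β, F-γ}; cheapest assignment that respects the capacities:
  F-β (cap 29, load 12): C-γ — cost 12×6 = 72
  F-γ (cap 21, load 20): C-α, C-β — cost 8×7 + 12×2 = 80
  Shipping 152, fixed 179 → total 331.
  Any other capacity-feasible assignment to {F-β, F-γ} ships for at least 152.
Compare {F-γ, F-δ}: its best feasible assignment gives total 355.
Compare {F-α, F-γ}: its best feasible assignment gives total 375.
Every other set of open sites that can feasibly serve all demand totals ≥ 355 even under its best assignment. Minimum: 331.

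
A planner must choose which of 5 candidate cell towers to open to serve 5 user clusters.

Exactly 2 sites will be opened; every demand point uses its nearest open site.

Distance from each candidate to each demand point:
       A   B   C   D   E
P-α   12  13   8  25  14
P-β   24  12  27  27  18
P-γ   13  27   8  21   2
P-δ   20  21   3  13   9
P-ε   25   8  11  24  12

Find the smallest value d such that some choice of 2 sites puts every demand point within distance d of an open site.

13

Open {P-α, P-δ}.
  Farthest demand point is B at distance 13 (to P-α); all others are ≤ 13.
With {P-β, P-δ} the worst case is 20.
With {P-δ, P-ε} the worst case is 20.
No size-2 selection achieves below 13.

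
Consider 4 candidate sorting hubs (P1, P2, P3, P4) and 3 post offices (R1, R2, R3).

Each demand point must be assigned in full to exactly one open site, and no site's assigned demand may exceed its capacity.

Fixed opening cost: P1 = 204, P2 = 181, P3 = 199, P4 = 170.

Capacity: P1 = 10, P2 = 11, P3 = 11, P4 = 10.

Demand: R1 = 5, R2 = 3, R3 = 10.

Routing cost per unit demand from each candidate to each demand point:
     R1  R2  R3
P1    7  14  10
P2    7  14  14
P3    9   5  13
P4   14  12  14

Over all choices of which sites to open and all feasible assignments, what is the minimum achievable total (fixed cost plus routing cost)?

Open {P1, P2}; cheapest assignment that respects the capacities:
  P1 (cap 10, load 10): R3 — cost 10×10 = 100
  P2 (cap 11, load 8): R1, R2 — cost 5×7 + 3×14 = 77
  Shipping 177, fixed 385 → total 562.
  Any other capacity-feasible assignment to {P1, P2} ships for at least 177.
Compare {P1, P3}: its best feasible assignment gives total 563.
Compare {P2, P4}: its best feasible assignment gives total 568.
Every other set of open sites that can feasibly serve all demand totals ≥ 563 even under its best assignment. Minimum: 562.

562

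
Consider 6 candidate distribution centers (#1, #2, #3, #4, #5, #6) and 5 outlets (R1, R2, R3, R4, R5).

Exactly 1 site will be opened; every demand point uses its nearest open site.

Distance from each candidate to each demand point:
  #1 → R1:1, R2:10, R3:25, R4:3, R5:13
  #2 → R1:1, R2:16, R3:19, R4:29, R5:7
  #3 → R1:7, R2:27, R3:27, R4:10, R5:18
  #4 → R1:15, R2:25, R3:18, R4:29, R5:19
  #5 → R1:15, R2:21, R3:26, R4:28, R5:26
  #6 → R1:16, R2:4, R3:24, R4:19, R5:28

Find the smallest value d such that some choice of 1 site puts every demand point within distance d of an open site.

Open {#1}.
  Farthest demand point is R3 at distance 25 (to #1); all others are ≤ 25.
With {#3} the worst case is 27.
With {#5} the worst case is 28.
No size-1 selection achieves below 25.

25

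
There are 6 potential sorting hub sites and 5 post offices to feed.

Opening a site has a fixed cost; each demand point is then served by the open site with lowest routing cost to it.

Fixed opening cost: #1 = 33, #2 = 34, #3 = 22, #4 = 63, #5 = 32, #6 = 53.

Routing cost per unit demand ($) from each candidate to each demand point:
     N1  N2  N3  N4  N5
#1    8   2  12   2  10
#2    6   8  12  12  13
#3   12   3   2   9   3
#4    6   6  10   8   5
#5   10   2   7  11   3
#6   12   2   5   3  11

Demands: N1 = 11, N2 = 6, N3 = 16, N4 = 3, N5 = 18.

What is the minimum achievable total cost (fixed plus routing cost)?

247

Open {#1, #3}: assign each demand point to its cheapest open site.
  N1→#1 11×8=88, N2→#1 6×2=12, N3→#3 16×2=32, N4→#1 3×2=6, N5→#3 18×3=54
  routing cost 192, fixed 55 → total 247.
Compare {#2, #3}: routing cost 197 + fixed 56 = 253.
Compare {#1, #2, #3}: routing cost 170 + fixed 89 = 259.
Compare {#3, #4}: routing cost 194 + fixed 85 = 279.
All other subsets cost ≥ 253. Minimum total cost: 247.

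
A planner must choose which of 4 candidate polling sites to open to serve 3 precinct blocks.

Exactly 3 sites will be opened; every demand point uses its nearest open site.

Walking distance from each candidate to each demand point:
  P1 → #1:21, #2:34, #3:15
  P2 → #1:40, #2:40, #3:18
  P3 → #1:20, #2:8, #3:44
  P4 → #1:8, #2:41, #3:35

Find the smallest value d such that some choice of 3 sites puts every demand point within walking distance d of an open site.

Open {P1, P3, P4}.
  Farthest demand point is #3 at walking distance 15 (to P1); all others are ≤ 15.
With {P2, P3, P4} the worst case is 18.
With {P1, P2, P3} the worst case is 20.
No size-3 selection achieves below 15.

15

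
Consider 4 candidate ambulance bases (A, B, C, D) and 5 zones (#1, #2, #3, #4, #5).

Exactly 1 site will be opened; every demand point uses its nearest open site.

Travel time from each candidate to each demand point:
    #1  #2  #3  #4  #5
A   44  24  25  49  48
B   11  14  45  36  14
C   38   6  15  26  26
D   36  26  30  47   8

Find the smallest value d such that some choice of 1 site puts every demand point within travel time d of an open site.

38

Open {C}.
  Farthest demand point is #1 at travel time 38 (to C); all others are ≤ 38.
With {B} the worst case is 45.
With {D} the worst case is 47.
No size-1 selection achieves below 38.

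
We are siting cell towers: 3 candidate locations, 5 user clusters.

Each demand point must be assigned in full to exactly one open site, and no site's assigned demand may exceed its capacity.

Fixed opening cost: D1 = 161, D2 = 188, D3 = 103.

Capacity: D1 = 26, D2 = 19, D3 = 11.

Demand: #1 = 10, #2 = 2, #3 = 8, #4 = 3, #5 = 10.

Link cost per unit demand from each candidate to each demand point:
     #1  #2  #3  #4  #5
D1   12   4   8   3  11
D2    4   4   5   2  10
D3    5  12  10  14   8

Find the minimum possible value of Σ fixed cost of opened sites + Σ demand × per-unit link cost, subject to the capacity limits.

Open {D1, D3}; cheapest assignment that respects the capacities:
  D1 (cap 26, load 23): #2, #3, #4, #5 — cost 2×4 + 8×8 + 3×3 + 10×11 = 191
  D3 (cap 11, load 10): #1 — cost 10×5 = 50
  Shipping 241, fixed 264 → total 505.
  Any other capacity-feasible assignment to {D1, D3} ships for at least 241.
Compare {D1, D2}: its best feasible assignment gives total 556.
Compare {D1, D2, D3}: its best feasible assignment gives total 629.
Every other set of open sites that can feasibly serve all demand totals ≥ 556 even under its best assignment. Minimum: 505.

505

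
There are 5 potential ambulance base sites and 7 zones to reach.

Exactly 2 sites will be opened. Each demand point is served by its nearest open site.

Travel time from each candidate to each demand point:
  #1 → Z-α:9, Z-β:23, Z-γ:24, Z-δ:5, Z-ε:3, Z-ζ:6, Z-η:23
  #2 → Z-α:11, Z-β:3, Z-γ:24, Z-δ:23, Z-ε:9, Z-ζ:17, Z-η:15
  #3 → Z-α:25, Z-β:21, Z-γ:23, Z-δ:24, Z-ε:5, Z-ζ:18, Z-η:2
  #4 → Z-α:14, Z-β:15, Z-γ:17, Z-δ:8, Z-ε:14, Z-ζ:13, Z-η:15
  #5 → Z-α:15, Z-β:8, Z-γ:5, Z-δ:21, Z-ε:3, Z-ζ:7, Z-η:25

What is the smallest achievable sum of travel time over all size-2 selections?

Open {#1, #5}.
  Z-α→#1 9, Z-β→#5 8, Z-γ→#5 5, Z-δ→#1 5, Z-ε→#1 3, Z-ζ→#1 6, Z-η→#1 23  ⇒ total 59.
Compare {#4, #5}: total 60.
Compare {#3, #5}: total 61.
No size-2 selection does better; minimum is 59.

59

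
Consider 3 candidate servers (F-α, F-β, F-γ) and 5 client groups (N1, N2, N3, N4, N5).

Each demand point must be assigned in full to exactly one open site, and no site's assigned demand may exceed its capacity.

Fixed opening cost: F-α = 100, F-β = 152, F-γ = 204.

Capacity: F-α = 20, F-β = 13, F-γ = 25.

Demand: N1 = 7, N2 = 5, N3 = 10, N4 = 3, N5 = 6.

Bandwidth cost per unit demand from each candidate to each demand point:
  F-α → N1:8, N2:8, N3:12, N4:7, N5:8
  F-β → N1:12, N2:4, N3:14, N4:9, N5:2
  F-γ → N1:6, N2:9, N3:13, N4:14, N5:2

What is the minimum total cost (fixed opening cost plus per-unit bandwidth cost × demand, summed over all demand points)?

Open {F-α, F-β}; cheapest assignment that respects the capacities:
  F-α (cap 20, load 20): N1, N3, N4 — cost 7×8 + 10×12 + 3×7 = 197
  F-β (cap 13, load 11): N2, N5 — cost 5×4 + 6×2 = 32
  Shipping 229, fixed 252 → total 481.
  Any other capacity-feasible assignment to {F-α, F-β} ships for at least 229.
Compare {F-α, F-γ}: its best feasible assignment gives total 539.
Compare {F-β, F-γ}: its best feasible assignment gives total 587.
Every other set of open sites that can feasibly serve all demand totals ≥ 539 even under its best assignment. Minimum: 481.

481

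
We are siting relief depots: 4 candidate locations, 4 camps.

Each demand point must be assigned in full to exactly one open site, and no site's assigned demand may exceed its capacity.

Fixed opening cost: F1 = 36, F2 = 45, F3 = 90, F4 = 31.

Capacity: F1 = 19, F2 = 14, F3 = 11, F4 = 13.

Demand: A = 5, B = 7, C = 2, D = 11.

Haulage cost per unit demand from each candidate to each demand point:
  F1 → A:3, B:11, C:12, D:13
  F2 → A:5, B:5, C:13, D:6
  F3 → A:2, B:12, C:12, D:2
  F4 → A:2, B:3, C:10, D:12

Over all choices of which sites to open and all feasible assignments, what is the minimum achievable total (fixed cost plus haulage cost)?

Open {F2, F4}; cheapest assignment that respects the capacities:
  F2 (cap 14, load 13): C, D — cost 2×13 + 11×6 = 92
  F4 (cap 13, load 12): A, B — cost 5×2 + 7×3 = 31
  Shipping 123, fixed 76 → total 199.
  Any other capacity-feasible assignment to {F2, F4} ships for at least 123.
Compare {F1, F2, F4}: its best feasible assignment gives total 233.
Compare {F1, F3, F4}: its best feasible assignment gives total 234.
Every other set of open sites that can feasibly serve all demand totals ≥ 233 even under its best assignment. Minimum: 199.

199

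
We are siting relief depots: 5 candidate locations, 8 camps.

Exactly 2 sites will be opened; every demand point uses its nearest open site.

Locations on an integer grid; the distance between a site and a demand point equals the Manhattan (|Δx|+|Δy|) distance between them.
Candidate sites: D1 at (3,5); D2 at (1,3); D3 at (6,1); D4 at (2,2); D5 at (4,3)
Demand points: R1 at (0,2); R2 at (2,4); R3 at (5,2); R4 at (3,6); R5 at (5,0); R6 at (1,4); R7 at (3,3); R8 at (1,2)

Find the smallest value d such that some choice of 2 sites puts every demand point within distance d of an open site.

4

Open {D2, D5}.
  Farthest demand point is R4 at distance 4 (to D5); all others are ≤ 4.
With {D4, D5} the worst case is 4.
With {D1, D4} the worst case is 5.
No size-2 selection achieves below 4.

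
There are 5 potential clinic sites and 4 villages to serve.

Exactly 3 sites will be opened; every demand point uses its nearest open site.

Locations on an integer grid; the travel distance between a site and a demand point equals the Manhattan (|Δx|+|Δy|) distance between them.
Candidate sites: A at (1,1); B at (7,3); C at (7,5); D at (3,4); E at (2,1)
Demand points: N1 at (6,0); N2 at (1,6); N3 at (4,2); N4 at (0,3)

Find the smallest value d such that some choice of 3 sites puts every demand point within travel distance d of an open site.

Open {A, B, D}.
  Farthest demand point is N1 at travel distance 4 (to B); all others are ≤ 4.
With {B, C, D} the worst case is 4.
With {B, D, E} the worst case is 4.
No size-3 selection achieves below 4.

4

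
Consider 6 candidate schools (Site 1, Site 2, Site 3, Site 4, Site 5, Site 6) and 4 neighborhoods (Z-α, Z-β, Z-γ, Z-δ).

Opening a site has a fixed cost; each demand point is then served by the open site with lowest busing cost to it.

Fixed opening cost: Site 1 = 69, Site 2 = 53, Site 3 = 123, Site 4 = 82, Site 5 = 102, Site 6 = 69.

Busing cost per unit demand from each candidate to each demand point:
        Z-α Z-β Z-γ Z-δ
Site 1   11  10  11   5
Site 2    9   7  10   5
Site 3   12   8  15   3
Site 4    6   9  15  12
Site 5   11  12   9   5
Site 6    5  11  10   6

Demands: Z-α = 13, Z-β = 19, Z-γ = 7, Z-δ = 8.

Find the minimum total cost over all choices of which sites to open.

413

Open {Site 2}: assign each demand point to its cheapest open site.
  Z-α→Site 2 13×9=117, Z-β→Site 2 19×7=133, Z-γ→Site 2 7×10=70, Z-δ→Site 2 8×5=40
  busing cost 360, fixed 53 → total 413.
Compare {Site 2, Site 6}: busing cost 308 + fixed 122 = 430.
Compare {Site 2, Site 4}: busing cost 321 + fixed 135 = 456.
Compare {Site 6}: busing cost 392 + fixed 69 = 461.
All other subsets cost ≥ 430. Minimum total cost: 413.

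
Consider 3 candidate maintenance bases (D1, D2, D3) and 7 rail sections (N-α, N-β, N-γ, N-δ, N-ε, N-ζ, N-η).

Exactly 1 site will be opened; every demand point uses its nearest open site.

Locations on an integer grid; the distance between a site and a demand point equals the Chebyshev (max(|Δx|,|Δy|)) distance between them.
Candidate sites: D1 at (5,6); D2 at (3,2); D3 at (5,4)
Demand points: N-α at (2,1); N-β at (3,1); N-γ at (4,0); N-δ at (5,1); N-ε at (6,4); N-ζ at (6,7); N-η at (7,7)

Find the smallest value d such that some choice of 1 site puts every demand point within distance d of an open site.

Open {D3}.
  Farthest demand point is N-γ at distance 4 (to D3); all others are ≤ 4.
With {D2} the worst case is 5.
With {D1} the worst case is 6.
No size-1 selection achieves below 4.

4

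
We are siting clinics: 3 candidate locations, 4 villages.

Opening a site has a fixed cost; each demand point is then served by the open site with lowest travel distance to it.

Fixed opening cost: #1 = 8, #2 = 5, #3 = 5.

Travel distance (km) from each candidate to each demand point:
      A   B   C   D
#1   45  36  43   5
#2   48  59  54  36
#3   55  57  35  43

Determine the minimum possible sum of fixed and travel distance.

Open {#1, #3}: assign each demand point to its cheapest open site.
  A→#1 45, B→#1 36, C→#3 35, D→#1 5
  travel distance 121, fixed 13 → total 134.
Compare {#1}: travel distance 129 + fixed 8 = 137.
Compare {#1, #2, #3}: travel distance 121 + fixed 18 = 139.
Compare {#1, #2}: travel distance 129 + fixed 13 = 142.
All other subsets cost ≥ 137. Minimum total cost: 134.

134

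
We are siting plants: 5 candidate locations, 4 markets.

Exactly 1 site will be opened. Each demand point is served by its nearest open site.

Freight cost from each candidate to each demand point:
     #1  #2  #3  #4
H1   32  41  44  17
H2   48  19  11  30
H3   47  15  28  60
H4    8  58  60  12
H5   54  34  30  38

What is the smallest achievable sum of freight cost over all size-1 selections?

Open {H2}.
  #1→H2 48, #2→H2 19, #3→H2 11, #4→H2 30  ⇒ total 108.
Compare {H1}: total 134.
Compare {H4}: total 138.
No size-1 selection does better; minimum is 108.

108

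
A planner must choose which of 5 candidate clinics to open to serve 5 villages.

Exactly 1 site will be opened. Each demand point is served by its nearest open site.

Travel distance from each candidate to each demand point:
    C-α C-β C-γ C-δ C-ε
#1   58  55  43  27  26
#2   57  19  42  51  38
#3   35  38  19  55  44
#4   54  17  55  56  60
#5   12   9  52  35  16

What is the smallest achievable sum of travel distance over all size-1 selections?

124

Open {#5}.
  C-α→#5 12, C-β→#5 9, C-γ→#5 52, C-δ→#5 35, C-ε→#5 16  ⇒ total 124.
Compare {#3}: total 191.
Compare {#2}: total 207.
No size-1 selection does better; minimum is 124.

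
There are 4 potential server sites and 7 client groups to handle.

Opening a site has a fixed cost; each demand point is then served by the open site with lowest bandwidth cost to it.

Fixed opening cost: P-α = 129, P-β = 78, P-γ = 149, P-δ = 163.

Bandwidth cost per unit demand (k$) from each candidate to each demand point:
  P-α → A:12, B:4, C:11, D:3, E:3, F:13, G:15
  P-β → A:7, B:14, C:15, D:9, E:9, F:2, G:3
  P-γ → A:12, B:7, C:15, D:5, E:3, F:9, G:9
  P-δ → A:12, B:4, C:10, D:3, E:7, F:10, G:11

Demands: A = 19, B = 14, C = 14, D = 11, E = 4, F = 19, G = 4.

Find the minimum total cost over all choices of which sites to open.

Open {P-α, P-β}: assign each demand point to its cheapest open site.
  A→P-β 19×7=133, B→P-α 14×4=56, C→P-α 14×11=154, D→P-α 11×3=33, E→P-α 4×3=12, F→P-β 19×2=38, G→P-β 4×3=12
  bandwidth cost 438, fixed 207 → total 645.
Compare {P-β, P-δ}: bandwidth cost 440 + fixed 241 = 681.
Compare {P-β, P-γ}: bandwidth cost 558 + fixed 227 = 785.
Compare {P-α, P-β, P-γ}: bandwidth cost 438 + fixed 356 = 794.
All other subsets cost ≥ 681. Minimum total cost: 645.

645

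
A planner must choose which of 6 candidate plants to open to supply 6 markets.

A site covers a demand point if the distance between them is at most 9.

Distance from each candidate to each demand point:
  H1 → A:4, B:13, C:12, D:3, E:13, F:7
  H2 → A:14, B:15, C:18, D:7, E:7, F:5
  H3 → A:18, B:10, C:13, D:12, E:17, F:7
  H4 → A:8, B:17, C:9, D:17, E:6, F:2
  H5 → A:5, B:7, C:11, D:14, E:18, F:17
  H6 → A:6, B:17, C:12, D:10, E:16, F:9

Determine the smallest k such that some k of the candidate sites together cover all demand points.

Coverage sets (demand points within 9 of each site):
  H1: {A, D, F}
  H2: {D, E, F}
  H3: {F}
  H4: {A, C, E, F}
  H5: {A, B}
  H6: {A, F}
No 2 sites suffice: every size-2 union leaves at least one demand point uncovered.
But {H1, H4, H5} covers everything, so the minimum is 3.

3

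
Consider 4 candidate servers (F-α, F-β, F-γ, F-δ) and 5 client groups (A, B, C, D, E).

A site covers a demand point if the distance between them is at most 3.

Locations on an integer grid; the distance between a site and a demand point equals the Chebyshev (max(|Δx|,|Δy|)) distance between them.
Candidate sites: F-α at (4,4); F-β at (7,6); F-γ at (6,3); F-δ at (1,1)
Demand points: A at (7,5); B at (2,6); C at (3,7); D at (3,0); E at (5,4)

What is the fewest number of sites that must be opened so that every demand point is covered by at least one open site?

Coverage sets (demand points within 3 of each site):
  F-α: {A, B, C, E}
  F-β: {A, E}
  F-γ: {A, D, E}
  F-δ: {D}
No single site covers all 5 demand points.
But {F-α, F-γ} covers everything, so the minimum is 2.

2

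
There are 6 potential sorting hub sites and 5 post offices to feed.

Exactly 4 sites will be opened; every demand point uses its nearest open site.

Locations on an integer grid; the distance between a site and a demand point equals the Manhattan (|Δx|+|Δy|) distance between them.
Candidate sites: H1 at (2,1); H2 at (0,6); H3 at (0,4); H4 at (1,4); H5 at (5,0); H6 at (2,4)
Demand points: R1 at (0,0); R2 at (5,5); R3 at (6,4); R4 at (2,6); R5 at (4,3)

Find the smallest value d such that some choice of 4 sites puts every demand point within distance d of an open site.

4

Open {H1, H2, H3, H6}.
  Farthest demand point is R2 at distance 4 (to H6); all others are ≤ 4.
With {H1, H2, H4, H6} the worst case is 4.
With {H1, H2, H5, H6} the worst case is 4.
No size-4 selection achieves below 4.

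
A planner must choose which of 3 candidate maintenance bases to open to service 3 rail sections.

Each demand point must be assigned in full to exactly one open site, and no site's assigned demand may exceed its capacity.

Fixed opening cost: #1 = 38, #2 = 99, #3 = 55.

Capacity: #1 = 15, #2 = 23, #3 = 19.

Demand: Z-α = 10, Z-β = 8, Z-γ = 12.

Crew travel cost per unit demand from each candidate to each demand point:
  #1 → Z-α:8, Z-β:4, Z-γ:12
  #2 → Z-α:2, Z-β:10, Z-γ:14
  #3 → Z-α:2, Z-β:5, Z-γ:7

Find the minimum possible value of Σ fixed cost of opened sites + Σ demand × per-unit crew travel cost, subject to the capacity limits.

297

Open {#1, #3}; cheapest assignment that respects the capacities:
  #1 (cap 15, load 12): Z-γ — cost 12×12 = 144
  #3 (cap 19, load 18): Z-α, Z-β — cost 10×2 + 8×5 = 60
  Shipping 204, fixed 93 → total 297.
  Any other capacity-feasible assignment to {#1, #3} ships for at least 204.
Compare {#1, #2, #3}: its best feasible assignment gives total 328.
Compare {#2, #3}: its best feasible assignment gives total 338.
Every other set of open sites that can feasibly serve all demand totals ≥ 328 even under its best assignment. Minimum: 297.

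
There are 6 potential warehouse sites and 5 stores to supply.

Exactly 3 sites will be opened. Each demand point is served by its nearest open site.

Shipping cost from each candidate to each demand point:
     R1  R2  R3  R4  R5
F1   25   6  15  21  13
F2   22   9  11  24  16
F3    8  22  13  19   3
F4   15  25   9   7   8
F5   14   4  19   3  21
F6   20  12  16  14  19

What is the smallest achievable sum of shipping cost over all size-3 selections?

27

Open {F3, F4, F5}.
  R1→F3 8, R2→F5 4, R3→F4 9, R4→F5 3, R5→F3 3  ⇒ total 27.
Compare {F2, F3, F5}: total 29.
Compare {F1, F3, F5}: total 31.
No size-3 selection does better; minimum is 27.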